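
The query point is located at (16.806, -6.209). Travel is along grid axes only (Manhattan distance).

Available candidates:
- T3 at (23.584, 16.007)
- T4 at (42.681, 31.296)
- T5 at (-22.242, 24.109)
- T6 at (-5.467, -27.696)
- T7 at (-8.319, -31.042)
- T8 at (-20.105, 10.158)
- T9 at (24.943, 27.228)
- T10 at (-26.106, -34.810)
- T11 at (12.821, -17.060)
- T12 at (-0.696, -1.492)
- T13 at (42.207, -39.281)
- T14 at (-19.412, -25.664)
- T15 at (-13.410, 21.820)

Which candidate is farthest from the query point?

Distances from (16.806, -6.209):
T3: 28.994
T4: 63.380
T5: 69.366
T6: 43.760
T7: 49.958
T8: 53.278
T9: 41.574
T10: 71.513
T11: 14.836
T12: 22.219
T13: 58.473
T14: 55.673
T15: 58.245
Maximum: T10 at 71.513.

T10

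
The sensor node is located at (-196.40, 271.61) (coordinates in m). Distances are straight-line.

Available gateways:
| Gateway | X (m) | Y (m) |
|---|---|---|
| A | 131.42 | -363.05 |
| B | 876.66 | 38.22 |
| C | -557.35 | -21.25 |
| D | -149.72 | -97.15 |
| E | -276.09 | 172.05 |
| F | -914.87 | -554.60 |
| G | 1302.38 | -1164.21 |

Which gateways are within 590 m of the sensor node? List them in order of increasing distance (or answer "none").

Distances from (-196.40, 271.61):
A: 714.32 m
B: 1098.15 m
C: 464.81 m
D: 371.70 m
E: 127.53 m
F: 1094.91 m
G: 2075.55 m
Threshold 590 m: E (127.53 m), D (371.70 m), C (464.81 m) are within range.

E, D, C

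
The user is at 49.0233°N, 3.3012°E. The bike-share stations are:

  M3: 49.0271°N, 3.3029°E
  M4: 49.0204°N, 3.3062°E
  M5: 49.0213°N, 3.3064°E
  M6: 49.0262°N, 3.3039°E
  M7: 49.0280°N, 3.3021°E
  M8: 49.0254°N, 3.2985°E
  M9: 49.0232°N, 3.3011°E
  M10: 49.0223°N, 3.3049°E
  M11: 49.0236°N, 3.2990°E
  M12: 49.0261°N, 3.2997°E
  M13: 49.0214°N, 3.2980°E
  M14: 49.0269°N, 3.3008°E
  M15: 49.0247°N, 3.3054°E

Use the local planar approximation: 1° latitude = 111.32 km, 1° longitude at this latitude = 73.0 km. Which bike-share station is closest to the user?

Distances from 49.0233°N, 3.3012°E:
M3: 0.4408 km
M4: 0.4873 km
M5: 0.4401 km
M6: 0.3782 km
M7: 0.5273 km
M8: 0.3058 km
M9: 0.0133 km
M10: 0.2921 km
M11: 0.1640 km
M12: 0.3304 km
M13: 0.3151 km
M14: 0.4018 km
M15: 0.3439 km
Minimum: M9 at 0.0133 km.

M9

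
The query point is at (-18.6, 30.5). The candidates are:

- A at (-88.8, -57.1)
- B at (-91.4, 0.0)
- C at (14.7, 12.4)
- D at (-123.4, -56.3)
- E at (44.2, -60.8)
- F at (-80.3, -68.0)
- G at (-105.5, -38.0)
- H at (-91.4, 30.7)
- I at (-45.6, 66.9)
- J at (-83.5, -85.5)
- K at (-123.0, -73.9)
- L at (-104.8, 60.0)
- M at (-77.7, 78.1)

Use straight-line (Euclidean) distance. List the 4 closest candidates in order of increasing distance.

Distances from (-18.6, 30.5):
A: √((-70.2)² + (-87.6)²) = √(4928.040 + 7673.760) = 112.3
B: √((-72.8)² + (-30.5)²) = √(5299.840 + 930.250) = 78.9
C: √((33.3)² + (-18.1)²) = √(1108.890 + 327.610) = 37.9
D: √((-104.8)² + (-86.8)²) = √(10983.040 + 7534.240) = 136.1
E: √((62.8)² + (-91.3)²) = √(3943.840 + 8335.690) = 110.8
F: √((-61.7)² + (-98.5)²) = √(3806.890 + 9702.250) = 116.2
G: √((-86.9)² + (-68.5)²) = √(7551.610 + 4692.250) = 110.7
H: √((-72.8)² + (0.2)²) = √(5299.840 + 0.040) = 72.8
I: √((-27.0)² + (36.4)²) = √(729.000 + 1324.960) = 45.3
J: √((-64.9)² + (-116.0)²) = √(4212.010 + 13456.000) = 132.9
K: √((-104.4)² + (-104.4)²) = √(10899.360 + 10899.360) = 147.6
L: √((-86.2)² + (29.5)²) = √(7430.440 + 870.250) = 91.1
M: √((-59.1)² + (47.6)²) = √(3492.810 + 2265.760) = 75.9
Sorted: C (37.9) < I (45.3) < H (72.8) < M (75.9) < B (78.9) < L (91.1) < …

C, I, H, M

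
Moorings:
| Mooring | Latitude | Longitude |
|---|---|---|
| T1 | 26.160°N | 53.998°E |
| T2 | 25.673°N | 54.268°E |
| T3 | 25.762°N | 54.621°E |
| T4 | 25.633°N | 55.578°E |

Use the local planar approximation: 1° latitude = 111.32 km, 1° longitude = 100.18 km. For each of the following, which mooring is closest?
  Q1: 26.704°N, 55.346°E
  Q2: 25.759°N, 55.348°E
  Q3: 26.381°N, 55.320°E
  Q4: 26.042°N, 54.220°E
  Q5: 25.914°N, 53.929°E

Q1→T4; Q2→T4; Q3→T4; Q4→T1; Q5→T1

Q1 at 26.704°N, 55.346°E:
  T1: 147.999 km
  T2: 157.591 km
  T3: 127.560 km
  T4: 121.468 km
  → nearest: T4 (121.468 km)
Q2 at 25.759°N, 55.348°E:
  T1: 142.420 km
  T2: 108.617 km
  T3: 72.832 km
  T4: 26.975 km
  → nearest: T4 (26.975 km)
Q3 at 26.381°N, 55.320°E:
  T1: 134.704 km
  T2: 131.600 km
  T3: 98.244 km
  T4: 87.187 km
  → nearest: T4 (87.187 km)
Q4 at 26.042°N, 54.220°E:
  T1: 25.830 km
  T2: 41.358 km
  T3: 50.846 km
  T4: 143.461 km
  → nearest: T1 (25.830 km)
Q5 at 25.914°N, 53.929°E:
  T1: 28.244 km
  T2: 43.279 km
  T3: 71.360 km
  T4: 168.132 km
  → nearest: T1 (28.244 km)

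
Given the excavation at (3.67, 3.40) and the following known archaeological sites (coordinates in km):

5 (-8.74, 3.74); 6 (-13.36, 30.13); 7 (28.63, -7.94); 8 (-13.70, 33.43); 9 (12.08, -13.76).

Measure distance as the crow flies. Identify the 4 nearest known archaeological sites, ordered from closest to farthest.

Distances from (3.67, 3.40):
5: √((-12.41)² + (0.34)²) = √(154.0081 + 0.1156) = 12.41 km
6: √((-17.03)² + (26.73)²) = √(290.0209 + 714.4929) = 31.69 km
7: √((24.96)² + (-11.34)²) = √(623.0016 + 128.5956) = 27.42 km
8: √((-17.37)² + (30.03)²) = √(301.7169 + 901.8009) = 34.69 km
9: √((8.41)² + (-17.16)²) = √(70.7281 + 294.4656) = 19.11 km
Sorted: 5 (12.41 km) < 9 (19.11 km) < 7 (27.42 km) < 6 (31.69 km) < 8 (34.69 km)

5, 9, 7, 6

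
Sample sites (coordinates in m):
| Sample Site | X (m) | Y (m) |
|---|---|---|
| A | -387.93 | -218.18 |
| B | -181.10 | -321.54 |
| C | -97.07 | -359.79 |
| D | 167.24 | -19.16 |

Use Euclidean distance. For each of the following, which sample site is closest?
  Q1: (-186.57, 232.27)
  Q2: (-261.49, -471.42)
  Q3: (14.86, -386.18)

Q1→D; Q2→B; Q3→C

Q1 at (-186.57, 232.27):
  A: 493.41 m
  B: 553.84 m
  C: 598.79 m
  D: 434.05 m
  → nearest: D (434.05 m)
Q2 at (-261.49, -471.42):
  A: 283.05 m
  B: 170.08 m
  C: 198.73 m
  D: 623.18 m
  → nearest: B (170.08 m)
Q3 at (14.86, -386.18):
  A: 436.42 m
  B: 206.35 m
  C: 115.00 m
  D: 397.40 m
  → nearest: C (115.00 m)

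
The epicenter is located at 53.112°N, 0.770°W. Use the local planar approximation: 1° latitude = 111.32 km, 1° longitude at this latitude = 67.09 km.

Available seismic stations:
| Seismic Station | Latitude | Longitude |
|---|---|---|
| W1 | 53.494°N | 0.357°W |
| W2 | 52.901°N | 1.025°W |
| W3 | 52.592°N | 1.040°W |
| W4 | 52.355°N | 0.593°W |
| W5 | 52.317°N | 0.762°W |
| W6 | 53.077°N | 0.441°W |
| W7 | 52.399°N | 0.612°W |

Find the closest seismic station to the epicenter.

Distances from 53.112°N, 0.770°W:
W1: √((0.382·111.32)² + (0.413·67.09)²) = √(1808.31099 + 767.74268) = 50.755 km
W2: √((-0.211·111.32)² + (-0.255·67.09)²) = √(551.71057 + 292.68195) = 29.058 km
W3: √((-0.520·111.32)² + (-0.270·67.09)²) = √(3350.83530 + 328.12786) = 60.654 km
W4: √((-0.757·111.32)² + (0.177·67.09)²) = √(7101.30481 + 141.01396) = 85.102 km
W5: √((-0.795·111.32)² + (0.008·67.09)²) = √(7832.14380 + 0.28807) = 88.501 km
W6: √((-0.035·111.32)² + (0.329·67.09)²) = √(15.18037 + 487.20011) = 22.414 km
W7: √((-0.713·111.32)² + (0.158·67.09)²) = √(6299.78104 + 112.36466) = 80.076 km
Minimum: W6 at 22.414 km.

W6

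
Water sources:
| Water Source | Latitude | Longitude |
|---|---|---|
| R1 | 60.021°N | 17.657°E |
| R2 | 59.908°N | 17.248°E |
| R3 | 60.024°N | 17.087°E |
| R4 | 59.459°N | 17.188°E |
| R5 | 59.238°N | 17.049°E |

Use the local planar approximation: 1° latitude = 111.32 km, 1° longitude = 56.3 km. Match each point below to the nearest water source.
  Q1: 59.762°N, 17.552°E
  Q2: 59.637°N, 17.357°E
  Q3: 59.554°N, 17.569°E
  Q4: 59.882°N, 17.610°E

Q1→R2; Q2→R4; Q3→R4; Q4→R1

Q1 at 59.762°N, 17.552°E:
  R1: 29.432 km
  R2: 23.603 km
  R3: 39.192 km
  R4: 39.467 km
  R5: 64.842 km
  → nearest: R2 (23.603 km)
Q2 at 59.637°N, 17.357°E:
  R1: 45.963 km
  R2: 30.786 km
  R3: 45.684 km
  R4: 21.981 km
  R5: 47.682 km
  → nearest: R4 (21.981 km)
Q3 at 59.554°N, 17.569°E:
  R1: 52.222 km
  R2: 43.354 km
  R3: 58.939 km
  R4: 23.916 km
  R5: 45.766 km
  → nearest: R4 (23.916 km)
Q4 at 59.882°N, 17.610°E:
  R1: 15.698 km
  R2: 20.585 km
  R3: 33.420 km
  R4: 52.743 km
  R5: 78.339 km
  → nearest: R1 (15.698 km)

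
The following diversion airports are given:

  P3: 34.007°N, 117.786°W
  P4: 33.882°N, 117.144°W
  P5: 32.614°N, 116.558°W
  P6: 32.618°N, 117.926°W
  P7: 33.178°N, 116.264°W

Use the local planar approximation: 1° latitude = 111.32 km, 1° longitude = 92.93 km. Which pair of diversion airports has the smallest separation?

P3 and P4

Pairwise distances:
P3–P4: 61.262 km
P3–P5: 192.534 km
P3–P6: 155.170 km
P3–P7: 168.883 km
P4–P5: 151.294 km
P4–P6: 158.367 km
P4–P7: 113.267 km
P5–P6: 127.129 km
P5–P7: 68.472 km
P6–P7: 166.556 km
Closest pair: P3–P4 at 61.262 km.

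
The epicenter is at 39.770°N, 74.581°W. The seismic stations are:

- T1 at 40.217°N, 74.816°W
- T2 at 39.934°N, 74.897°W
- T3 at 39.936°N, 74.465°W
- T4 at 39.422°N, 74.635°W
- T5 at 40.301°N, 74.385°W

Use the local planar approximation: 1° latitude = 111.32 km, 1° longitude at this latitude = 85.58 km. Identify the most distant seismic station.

T5

Distances from 39.770°N, 74.581°W:
T1: √((0.447·111.32)² + (-0.235·85.58)²) = √(2476.06158 + 404.46439) = 53.671 km
T2: √((0.164·111.32)² + (-0.316·85.58)²) = √(333.29906 + 731.33899) = 32.629 km
T3: √((0.166·111.32)² + (0.116·85.58)²) = √(341.47788 + 98.55089) = 20.977 km
T4: √((-0.348·111.32)² + (-0.054·85.58)²) = √(1500.73801 + 21.35660) = 39.014 km
T5: √((0.531·111.32)² + (0.196·85.58)²) = √(3494.10086 + 281.35634) = 61.445 km
Maximum: T5 at 61.445 km.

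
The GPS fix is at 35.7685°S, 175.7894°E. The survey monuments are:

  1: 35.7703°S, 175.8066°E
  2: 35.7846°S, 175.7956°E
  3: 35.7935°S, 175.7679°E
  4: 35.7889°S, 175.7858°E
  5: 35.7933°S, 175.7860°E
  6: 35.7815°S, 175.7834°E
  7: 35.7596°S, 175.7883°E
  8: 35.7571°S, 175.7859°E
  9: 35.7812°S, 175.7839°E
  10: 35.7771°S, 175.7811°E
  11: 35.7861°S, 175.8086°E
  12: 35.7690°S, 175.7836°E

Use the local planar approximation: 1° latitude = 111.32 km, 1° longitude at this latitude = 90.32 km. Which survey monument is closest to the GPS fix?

Distances from 35.7685°S, 175.7894°E:
1: √((-0.0018·111.32)² + (0.0172·90.32)²) = √(0.040151 + 2.413375) = 1.5664 km
2: √((-0.0161·111.32)² + (0.0062·90.32)²) = √(3.212167 + 0.313582) = 1.8777 km
3: √((-0.0250·111.32)² + (-0.0215·90.32)²) = √(7.745089 + 3.770898) = 3.3935 km
4: √((-0.0204·111.32)² + (-0.0036·90.32)²) = √(5.157114 + 0.105724) = 2.2941 km
5: √((-0.0248·111.32)² + (-0.0034·90.32)²) = √(7.621663 + 0.094303) = 2.7778 km
6: √((-0.0130·111.32)² + (-0.0060·90.32)²) = √(2.094272 + 0.293677) = 1.5453 km
7: √((0.0089·111.32)² + (-0.0011·90.32)²) = √(0.981582 + 0.009871) = 0.9957 km
8: √((0.0114·111.32)² + (-0.0035·90.32)²) = √(1.610483 + 0.099932) = 1.3078 km
9: √((-0.0127·111.32)² + (-0.0055·90.32)²) = √(1.998729 + 0.246770) = 1.4985 km
10: √((-0.0086·111.32)² + (-0.0083·90.32)²) = √(0.916523 + 0.561984) = 1.2159 km
11: √((-0.0176·111.32)² + (0.0192·90.32)²) = √(3.838590 + 3.007255) = 2.6165 km
12: √((-0.0005·111.32)² + (-0.0058·90.32)²) = √(0.003098 + 0.274425) = 0.5268 km
Minimum: 12 at 0.5268 km.

12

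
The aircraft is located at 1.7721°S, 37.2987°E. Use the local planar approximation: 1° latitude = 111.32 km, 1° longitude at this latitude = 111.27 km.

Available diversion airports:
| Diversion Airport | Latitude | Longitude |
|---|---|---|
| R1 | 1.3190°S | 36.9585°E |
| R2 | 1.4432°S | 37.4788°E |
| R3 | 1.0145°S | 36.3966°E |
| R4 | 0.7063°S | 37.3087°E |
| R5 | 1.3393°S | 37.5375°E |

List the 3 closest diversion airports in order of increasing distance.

R2, R5, R1

Distances from 1.7721°S, 37.2987°E:
R1: √((0.4531·111.32)² + (-0.3402·111.27)²) = √(2544.102002 + 1432.929404) = 63.0637 km
R2: √((0.3289·111.32)² + (0.1801·111.27)²) = √(1340.522606 + 401.590658) = 41.7386 km
R3: √((0.7576·111.32)² + (-0.9021·111.27)²) = √(7112.566294 + 10075.475278) = 131.1032 km
R4: √((1.0658·111.32)² + (0.0100·111.27)²) = √(14076.601855 + 1.238101) = 118.6501 km
R5: √((0.4328·111.32)² + (0.2388·111.27)²) = √(2321.244563 + 706.032708) = 55.0207 km
Sorted: R2 (41.7386 km) < R5 (55.0207 km) < R1 (63.0637 km) < R4 (118.6501 km) < R3 (131.1032 km)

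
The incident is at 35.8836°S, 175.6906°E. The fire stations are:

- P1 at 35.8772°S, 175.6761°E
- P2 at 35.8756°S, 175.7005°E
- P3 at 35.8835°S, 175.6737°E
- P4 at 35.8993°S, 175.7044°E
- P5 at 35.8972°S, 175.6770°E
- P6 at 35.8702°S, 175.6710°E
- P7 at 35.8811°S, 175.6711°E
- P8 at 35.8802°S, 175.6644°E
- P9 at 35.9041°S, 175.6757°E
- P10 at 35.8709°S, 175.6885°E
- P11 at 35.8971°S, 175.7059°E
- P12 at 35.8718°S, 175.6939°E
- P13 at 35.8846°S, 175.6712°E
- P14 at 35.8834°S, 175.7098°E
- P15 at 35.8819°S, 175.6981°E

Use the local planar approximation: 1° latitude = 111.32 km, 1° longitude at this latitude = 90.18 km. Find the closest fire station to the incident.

P15

Distances from 35.8836°S, 175.6906°E:
P1: √((0.0064·111.32)² + (-0.0145·90.18)²) = √(0.507582 + 1.709844) = 1.4891 km
P2: √((0.0080·111.32)² + (0.0099·90.18)²) = √(0.793097 + 0.797060) = 1.2610 km
P3: √((0.0001·111.32)² + (-0.0169·90.18)²) = √(0.000124 + 2.322704) = 1.5241 km
P4: √((-0.0157·111.32)² + (0.0138·90.18)²) = √(3.054539 + 1.548740) = 2.1455 km
P5: √((-0.0136·111.32)² + (-0.0136·90.18)²) = √(2.292051 + 1.504175) = 1.9484 km
P6: √((0.0134·111.32)² + (-0.0196·90.18)²) = √(2.225133 + 3.124155) = 2.3129 km
P7: √((0.0025·111.32)² + (-0.0195·90.18)²) = √(0.077451 + 3.092357) = 1.7804 km
P8: √((0.0034·111.32)² + (-0.0262·90.18)²) = √(0.143253 + 5.582427) = 2.3928 km
P9: √((-0.0205·111.32)² + (-0.0149·90.18)²) = √(5.207798 + 1.805481) = 2.6483 km
P10: √((0.0127·111.32)² + (-0.0021·90.18)²) = √(1.998729 + 0.035864) = 1.4264 km
P11: √((-0.0135·111.32)² + (0.0153·90.18)²) = √(2.258468 + 1.903721) = 2.0401 km
P12: √((0.0118·111.32)² + (0.0033·90.18)²) = √(1.725482 + 0.088562) = 1.3469 km
P13: √((-0.0010·111.32)² + (-0.0194·90.18)²) = √(0.012392 + 3.060722) = 1.7530 km
P14: √((0.0002·111.32)² + (0.0192·90.18)²) = √(0.000496 + 2.997940) = 1.7316 km
P15: √((0.0017·111.32)² + (0.0075·90.18)²) = √(0.035813 + 0.457449) = 0.7023 km
Minimum: P15 at 0.7023 km.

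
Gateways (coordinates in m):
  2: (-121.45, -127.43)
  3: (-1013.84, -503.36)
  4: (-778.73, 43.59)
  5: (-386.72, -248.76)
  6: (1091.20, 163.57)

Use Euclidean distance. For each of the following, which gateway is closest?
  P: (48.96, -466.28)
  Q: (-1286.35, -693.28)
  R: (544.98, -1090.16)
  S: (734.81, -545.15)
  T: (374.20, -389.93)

P→2; Q→3; R→2; S→6; T→2

P at (48.96, -466.28):
  2: √((-170.41)² + (338.85)²) = √(29039.5681 + 114819.3225) = 379.29 m
  3: √((-1062.80)² + (-37.08)²) = √(1129543.8400 + 1374.9264) = 1063.45 m
  4: √((-827.69)² + (509.87)²) = √(685070.7361 + 259967.4169) = 972.13 m
  5: √((-435.68)² + (217.52)²) = √(189817.0624 + 47314.9504) = 486.96 m
  6: √((1042.24)² + (629.85)²) = √(1086264.2176 + 396711.0225) = 1217.77 m
  → nearest: 2 (379.29 m)
Q at (-1286.35, -693.28):
  2: √((1164.90)² + (565.85)²) = √(1356992.0100 + 320186.2225) = 1295.06 m
  3: √((272.51)² + (189.92)²) = √(74261.7001 + 36069.6064) = 332.16 m
  4: √((507.62)² + (736.87)²) = √(257678.0644 + 542977.3969) = 894.79 m
  5: √((899.63)² + (444.52)²) = √(809334.1369 + 197598.0304) = 1003.46 m
  6: √((2377.55)² + (856.85)²) = √(5652744.0025 + 734191.9225) = 2527.24 m
  → nearest: 3 (332.16 m)
R at (544.98, -1090.16):
  2: √((-666.43)² + (962.73)²) = √(444128.9449 + 926849.0529) = 1170.89 m
  3: √((-1558.82)² + (586.80)²) = √(2429919.7924 + 344334.2400) = 1665.61 m
  4: √((-1323.71)² + (1133.75)²) = √(1752208.1641 + 1285389.0625) = 1742.87 m
  5: √((-931.70)² + (841.40)²) = √(868064.8900 + 707953.9600) = 1255.40 m
  6: √((546.22)² + (1253.73)²) = √(298356.2884 + 1571838.9129) = 1367.55 m
  → nearest: 2 (1170.89 m)
S at (734.81, -545.15):
  2: √((-856.26)² + (417.72)²) = √(733181.1876 + 174489.9984) = 952.72 m
  3: √((-1748.65)² + (41.79)²) = √(3057776.8225 + 1746.4041) = 1749.15 m
  4: √((-1513.54)² + (588.74)²) = √(2290803.3316 + 346614.7876) = 1624.01 m
  5: √((-1121.53)² + (296.39)²) = √(1257829.5409 + 87847.0321) = 1160.03 m
  6: √((356.39)² + (708.72)²) = √(127013.8321 + 502284.0384) = 793.28 m
  → nearest: 6 (793.28 m)
T at (374.20, -389.93):
  2: √((-495.65)² + (262.50)²) = √(245668.9225 + 68906.2500) = 560.87 m
  3: √((-1388.04)² + (-113.43)²) = √(1926655.0416 + 12866.3649) = 1392.67 m
  4: √((-1152.93)² + (433.52)²) = √(1329247.5849 + 187939.5904) = 1231.74 m
  5: √((-760.92)² + (141.17)²) = √(578999.2464 + 19928.9689) = 773.90 m
  6: √((717.00)² + (553.50)²) = √(514089.0000 + 306362.2500) = 905.79 m
  → nearest: 2 (560.87 m)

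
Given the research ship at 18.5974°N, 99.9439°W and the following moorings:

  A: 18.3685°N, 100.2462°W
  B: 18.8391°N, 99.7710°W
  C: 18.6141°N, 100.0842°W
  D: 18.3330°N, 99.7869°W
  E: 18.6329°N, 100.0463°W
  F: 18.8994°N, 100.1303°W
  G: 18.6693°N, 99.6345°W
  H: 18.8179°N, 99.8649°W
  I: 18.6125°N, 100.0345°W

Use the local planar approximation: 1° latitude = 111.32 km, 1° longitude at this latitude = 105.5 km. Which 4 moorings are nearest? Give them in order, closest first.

Distances from 18.5974°N, 99.9439°W:
A: 40.8219 km
B: 32.5064 km
C: 14.9179 km
D: 33.7735 km
E: 11.5033 km
F: 38.9478 km
G: 33.6087 km
H: 25.9224 km
I: 9.7050 km
Sorted: I (9.7050 km) < E (11.5033 km) < C (14.9179 km) < H (25.9224 km) < B (32.5064 km) < G (33.6087 km) < …

I, E, C, H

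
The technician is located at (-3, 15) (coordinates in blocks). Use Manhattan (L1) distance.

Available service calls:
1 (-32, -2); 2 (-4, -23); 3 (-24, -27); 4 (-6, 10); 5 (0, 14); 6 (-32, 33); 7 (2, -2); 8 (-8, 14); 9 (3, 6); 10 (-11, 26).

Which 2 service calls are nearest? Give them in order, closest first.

5, 8

Distances from (-3, 15):
1: 46 blocks
2: 39 blocks
3: 63 blocks
4: 8 blocks
5: 4 blocks
6: 47 blocks
7: 22 blocks
8: 6 blocks
9: 15 blocks
10: 19 blocks
Sorted: 5 (4 blocks) < 8 (6 blocks) < 4 (8 blocks) < 9 (15 blocks) < …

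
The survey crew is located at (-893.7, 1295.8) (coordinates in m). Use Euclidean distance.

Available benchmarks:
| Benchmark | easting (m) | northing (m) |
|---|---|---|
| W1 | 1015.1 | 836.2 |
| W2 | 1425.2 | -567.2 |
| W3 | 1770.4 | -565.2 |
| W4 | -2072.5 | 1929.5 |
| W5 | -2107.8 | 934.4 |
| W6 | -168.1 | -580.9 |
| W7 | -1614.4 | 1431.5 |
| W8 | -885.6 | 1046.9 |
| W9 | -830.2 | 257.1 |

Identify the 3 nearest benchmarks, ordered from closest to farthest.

Distances from (-893.7, 1295.8):
W1: √((1908.8)² + (-459.6)²) = √(3643517.440 + 211232.160) = 1963.4 m
W2: √((2318.9)² + (-1863.0)²) = √(5377297.210 + 3470769.000) = 2974.6 m
W3: √((2664.1)² + (-1861.0)²) = √(7097428.810 + 3463321.000) = 3249.7 m
W4: √((-1178.8)² + (633.7)²) = √(1389569.440 + 401575.690) = 1338.3 m
W5: √((-1214.1)² + (-361.4)²) = √(1474038.810 + 130609.960) = 1266.7 m
W6: √((725.6)² + (-1876.7)²) = √(526495.360 + 3522002.890) = 2012.1 m
W7: √((-720.7)² + (135.7)²) = √(519408.490 + 18414.490) = 733.4 m
W8: √((8.1)² + (-248.9)²) = √(65.610 + 61951.210) = 249.0 m
W9: √((63.5)² + (-1038.7)²) = √(4032.250 + 1078897.690) = 1040.6 m
Sorted: W8 (249.0 m) < W7 (733.4 m) < W9 (1040.6 m) < W5 (1266.7 m) < W4 (1338.3 m) < …

W8, W7, W9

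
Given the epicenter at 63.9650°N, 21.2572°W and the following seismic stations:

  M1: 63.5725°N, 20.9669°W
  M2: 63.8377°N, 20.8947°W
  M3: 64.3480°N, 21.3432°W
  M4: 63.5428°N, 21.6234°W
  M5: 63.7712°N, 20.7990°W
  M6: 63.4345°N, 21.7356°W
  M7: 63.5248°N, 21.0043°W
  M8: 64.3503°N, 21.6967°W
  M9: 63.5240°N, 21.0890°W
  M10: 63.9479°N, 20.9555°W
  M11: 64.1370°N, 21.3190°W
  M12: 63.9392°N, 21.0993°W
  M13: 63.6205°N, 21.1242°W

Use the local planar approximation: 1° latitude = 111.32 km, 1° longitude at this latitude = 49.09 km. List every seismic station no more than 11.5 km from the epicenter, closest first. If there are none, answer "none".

M12

Distances from 63.9650°N, 21.2572°W:
M1: 45.9584 km
M2: 22.7483 km
M3: 42.8441 km
M4: 50.3200 km
M5: 31.1667 km
M6: 63.5535 km
M7: 50.5513 km
M8: 48.0122 km
M9: 49.7817 km
M10: 14.9323 km
M11: 19.3859 km
M12: 8.2663 km
M13: 38.9015 km
Threshold 11.5 km: M12 (8.2663 km) is within range.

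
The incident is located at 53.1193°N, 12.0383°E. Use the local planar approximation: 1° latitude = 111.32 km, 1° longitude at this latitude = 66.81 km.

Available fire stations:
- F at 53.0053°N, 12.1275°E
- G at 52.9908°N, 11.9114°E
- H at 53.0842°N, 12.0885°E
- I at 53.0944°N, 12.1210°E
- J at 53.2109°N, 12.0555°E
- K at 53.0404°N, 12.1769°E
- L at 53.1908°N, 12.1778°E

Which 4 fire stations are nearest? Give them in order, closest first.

Distances from 53.1193°N, 12.0383°E:
F: 14.0201 km
G: 16.6283 km
H: 5.1493 km
I: 6.1815 km
J: 10.2615 km
K: 12.7628 km
L: 12.2562 km
Sorted: H (5.1493 km) < I (6.1815 km) < J (10.2615 km) < L (12.2562 km) < K (12.7628 km) < F (14.0201 km) < …

H, I, J, L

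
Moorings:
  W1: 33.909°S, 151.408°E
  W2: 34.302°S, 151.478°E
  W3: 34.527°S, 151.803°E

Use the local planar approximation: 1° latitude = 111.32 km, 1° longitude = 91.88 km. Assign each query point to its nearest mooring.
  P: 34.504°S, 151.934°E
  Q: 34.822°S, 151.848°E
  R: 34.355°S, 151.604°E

P→W3; Q→W3; R→W2

P at 34.504°S, 151.934°E:
  W1: √((0.595·111.32)² + (-0.526·91.88)²) = √(4387.12821 + 2335.68064) = 81.993 km
  W2: √((0.202·111.32)² + (-0.456·91.88)²) = √(505.64898 + 1755.38207) = 47.550 km
  W3: √((-0.023·111.32)² + (-0.131·91.88)²) = √(6.55544 + 144.87204) = 12.306 km
  → nearest: W3 (12.306 km)
Q at 34.822°S, 151.848°E:
  W1: √((0.913·111.32)² + (-0.440·91.88)²) = √(10329.70575 + 1634.35850) = 109.380 km
  W2: √((0.520·111.32)² + (-0.370·91.88)²) = √(3350.83530 + 1155.70082) = 67.131 km
  W3: √((0.295·111.32)² + (-0.045·91.88)²) = √(1078.42619 + 17.09492) = 33.099 km
  → nearest: W3 (33.099 km)
R at 34.355°S, 151.604°E:
  W1: √((0.446·111.32)² + (-0.196·91.88)²) = √(2464.99540 + 324.30535) = 52.814 km
  W2: √((0.053·111.32)² + (-0.126·91.88)²) = √(34.80953 + 134.02415) = 12.994 km
  W3: √((-0.172·111.32)² + (0.199·91.88)²) = √(366.60914 + 334.30904) = 26.475 km
  → nearest: W2 (12.994 km)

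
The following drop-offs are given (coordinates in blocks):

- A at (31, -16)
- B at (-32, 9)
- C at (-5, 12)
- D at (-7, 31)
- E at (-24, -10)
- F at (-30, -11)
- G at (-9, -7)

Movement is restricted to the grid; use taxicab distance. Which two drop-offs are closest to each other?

Pairwise distances:
A–B: 88 blocks
A–C: 64 blocks
A–D: 85 blocks
A–E: 61 blocks
A–F: 66 blocks
A–G: 49 blocks
B–C: 30 blocks
B–D: 47 blocks
B–E: 27 blocks
B–F: 22 blocks
B–G: 39 blocks
C–D: 21 blocks
C–E: 41 blocks
C–F: 48 blocks
C–G: 23 blocks
D–E: 58 blocks
D–F: 65 blocks
D–G: 40 blocks
E–F: 7 blocks
E–G: 18 blocks
F–G: 25 blocks
Closest pair: E–F at 7 blocks.

E and F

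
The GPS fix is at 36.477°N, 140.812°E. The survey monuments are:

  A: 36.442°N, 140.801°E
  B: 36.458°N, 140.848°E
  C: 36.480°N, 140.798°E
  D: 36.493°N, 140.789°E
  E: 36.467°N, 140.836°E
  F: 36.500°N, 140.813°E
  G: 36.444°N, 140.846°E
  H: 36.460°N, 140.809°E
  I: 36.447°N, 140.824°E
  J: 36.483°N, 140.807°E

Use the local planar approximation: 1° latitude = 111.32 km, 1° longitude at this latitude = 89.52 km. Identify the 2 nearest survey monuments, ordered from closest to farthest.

Distances from 36.477°N, 140.812°E:
A: √((-0.035·111.32)² + (-0.011·89.52)²) = √(15.18037 + 0.96967) = 4.019 km
B: √((-0.019·111.32)² + (0.036·89.52)²) = √(4.47356 + 10.38592) = 3.855 km
C: √((0.003·111.32)² + (-0.014·89.52)²) = √(0.11153 + 1.57071) = 1.297 km
D: √((0.016·111.32)² + (-0.023·89.52)²) = √(3.17239 + 4.23932) = 2.722 km
E: √((-0.010·111.32)² + (0.024·89.52)²) = √(1.23921 + 4.61597) = 2.420 km
F: √((0.023·111.32)² + (0.001·89.52)²) = √(6.55544 + 0.00801) = 2.562 km
G: √((-0.033·111.32)² + (0.034·89.52)²) = √(13.49504 + 9.26399) = 4.771 km
H: √((-0.017·111.32)² + (-0.003·89.52)²) = √(3.58133 + 0.07212) = 1.911 km
I: √((-0.030·111.32)² + (0.012·89.52)²) = √(11.15293 + 1.15399) = 3.508 km
J: √((0.006·111.32)² + (-0.005·89.52)²) = √(0.44612 + 0.20035) = 0.804 km
Sorted: J (0.804 km) < C (1.297 km) < H (1.911 km) < E (2.420 km) < …

J, C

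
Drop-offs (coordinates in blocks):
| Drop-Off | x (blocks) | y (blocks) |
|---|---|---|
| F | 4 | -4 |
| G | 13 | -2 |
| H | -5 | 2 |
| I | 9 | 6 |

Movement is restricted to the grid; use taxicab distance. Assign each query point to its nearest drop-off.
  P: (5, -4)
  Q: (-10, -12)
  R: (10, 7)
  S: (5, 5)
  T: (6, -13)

P→F; Q→H; R→I; S→I; T→F

P at (5, -4):
  F: |-1| + |0| = 1 + 0 = 1 blocks
  G: |8| + |2| = 8 + 2 = 10 blocks
  H: |-10| + |6| = 10 + 6 = 16 blocks
  I: |4| + |10| = 4 + 10 = 14 blocks
  → nearest: F (1 blocks)
Q at (-10, -12):
  F: |14| + |8| = 14 + 8 = 22 blocks
  G: |23| + |10| = 23 + 10 = 33 blocks
  H: |5| + |14| = 5 + 14 = 19 blocks
  I: |19| + |18| = 19 + 18 = 37 blocks
  → nearest: H (19 blocks)
R at (10, 7):
  F: |-6| + |-11| = 6 + 11 = 17 blocks
  G: |3| + |-9| = 3 + 9 = 12 blocks
  H: |-15| + |-5| = 15 + 5 = 20 blocks
  I: |-1| + |-1| = 1 + 1 = 2 blocks
  → nearest: I (2 blocks)
S at (5, 5):
  F: |-1| + |-9| = 1 + 9 = 10 blocks
  G: |8| + |-7| = 8 + 7 = 15 blocks
  H: |-10| + |-3| = 10 + 3 = 13 blocks
  I: |4| + |1| = 4 + 1 = 5 blocks
  → nearest: I (5 blocks)
T at (6, -13):
  F: |-2| + |9| = 2 + 9 = 11 blocks
  G: |7| + |11| = 7 + 11 = 18 blocks
  H: |-11| + |15| = 11 + 15 = 26 blocks
  I: |3| + |19| = 3 + 19 = 22 blocks
  → nearest: F (11 blocks)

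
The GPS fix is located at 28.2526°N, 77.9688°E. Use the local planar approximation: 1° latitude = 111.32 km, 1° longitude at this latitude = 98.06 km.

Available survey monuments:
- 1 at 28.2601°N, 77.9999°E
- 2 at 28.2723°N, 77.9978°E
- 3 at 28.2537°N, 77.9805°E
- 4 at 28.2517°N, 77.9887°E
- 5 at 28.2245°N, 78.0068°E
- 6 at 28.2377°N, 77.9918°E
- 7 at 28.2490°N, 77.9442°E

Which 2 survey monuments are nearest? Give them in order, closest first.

Distances from 28.2526°N, 77.9688°E:
1: √((0.0075·111.32)² + (0.0311·98.06)²) = √(0.697058 + 9.300463) = 3.1619 km
2: √((0.0197·111.32)² + (0.0290·98.06)²) = √(4.809267 + 8.086857) = 3.5911 km
3: √((0.0011·111.32)² + (0.0117·98.06)²) = √(0.014994 + 1.316302) = 1.1538 km
4: √((-0.0009·111.32)² + (0.0199·98.06)²) = √(0.010038 + 3.807939) = 1.9540 km
5: √((-0.0281·111.32)² + (0.0380·98.06)²) = √(9.784960 + 13.885163) = 4.8652 km
6: √((-0.0149·111.32)² + (0.0230·98.06)²) = √(2.751180 + 5.086739) = 2.7996 km
7: √((-0.0036·111.32)² + (-0.0246·98.06)²) = √(0.160602 + 5.819076) = 2.4453 km
Sorted: 3 (1.1538 km) < 4 (1.9540 km) < 7 (2.4453 km) < 6 (2.7996 km) < …

3, 4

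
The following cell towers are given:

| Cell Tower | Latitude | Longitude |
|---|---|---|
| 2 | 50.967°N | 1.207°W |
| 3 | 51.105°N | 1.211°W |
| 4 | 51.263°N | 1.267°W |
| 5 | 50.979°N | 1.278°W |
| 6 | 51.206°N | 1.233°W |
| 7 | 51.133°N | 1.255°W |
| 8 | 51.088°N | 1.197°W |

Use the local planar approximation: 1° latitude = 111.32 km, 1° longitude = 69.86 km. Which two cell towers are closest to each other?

3 and 8

Pairwise distances:
2–3: 15.365 km
2–4: 33.216 km
2–5: 5.137 km
2–6: 26.667 km
2–7: 18.781 km
2–8: 13.488 km
3–4: 18.018 km
3–5: 14.787 km
3–6: 11.348 km
3–7: 4.378 km
3–8: 2.130 km
4–5: 31.624 km
4–6: 6.775 km
4–7: 14.496 km
4–8: 20.085 km
5–6: 25.464 km
5–7: 17.218 km
5–8: 13.388 km
6–7: 8.270 km
6–8: 13.374 km
7–8: 6.443 km
Closest pair: 3–8 at 2.130 km.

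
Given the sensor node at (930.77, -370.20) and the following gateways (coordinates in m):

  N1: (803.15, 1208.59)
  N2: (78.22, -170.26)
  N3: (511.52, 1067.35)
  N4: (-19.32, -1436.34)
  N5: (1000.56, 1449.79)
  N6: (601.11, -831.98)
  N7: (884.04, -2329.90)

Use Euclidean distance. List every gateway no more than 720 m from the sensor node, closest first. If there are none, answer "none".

Distances from (930.77, -370.20):
N1: √((-127.62)² + (1578.79)²) = √(16286.8644 + 2492577.8641) = 1583.94 m
N2: √((-852.55)² + (199.94)²) = √(726841.5025 + 39976.0036) = 875.68 m
N3: √((-419.25)² + (1437.55)²) = √(175770.5625 + 2066550.0025) = 1497.44 m
N4: √((-950.09)² + (-1066.14)²) = √(902671.0081 + 1136654.4996) = 1428.05 m
N5: √((69.79)² + (1819.99)²) = √(4870.6441 + 3312363.6001) = 1821.33 m
N6: √((-329.66)² + (-461.78)²) = √(108675.7156 + 213240.7684) = 567.38 m
N7: √((-46.73)² + (-1959.70)²) = √(2183.6929 + 3840424.0900) = 1960.26 m
Threshold 720 m: N6 (567.38 m) is within range.

N6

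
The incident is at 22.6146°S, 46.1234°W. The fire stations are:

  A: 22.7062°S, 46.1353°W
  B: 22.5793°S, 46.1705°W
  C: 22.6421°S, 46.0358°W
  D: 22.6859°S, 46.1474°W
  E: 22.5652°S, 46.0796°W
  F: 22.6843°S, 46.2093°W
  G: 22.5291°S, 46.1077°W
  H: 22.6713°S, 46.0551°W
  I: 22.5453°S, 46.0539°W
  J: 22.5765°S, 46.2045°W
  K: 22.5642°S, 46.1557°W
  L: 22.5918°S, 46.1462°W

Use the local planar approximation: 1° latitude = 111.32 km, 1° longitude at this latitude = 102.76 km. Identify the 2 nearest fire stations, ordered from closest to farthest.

L, B

Distances from 22.6146°S, 46.1234°W:
A: √((-0.0916·111.32)² + (-0.0119·102.76)²) = √(103.977014 + 1.495347) = 10.2700 km
B: √((0.0353·111.32)² + (-0.0471·102.76)²) = √(15.441725 + 23.425561) = 6.2344 km
C: √((-0.0275·111.32)² + (0.0876·102.76)²) = √(9.371558 + 81.031971) = 9.5081 km
D: √((-0.0713·111.32)² + (-0.0240·102.76)²) = √(62.997810 + 6.082340) = 8.3114 km
E: √((0.0494·111.32)² + (0.0438·102.76)²) = √(30.241289 + 20.257993) = 7.1063 km
F: √((-0.0697·111.32)² + (-0.0859·102.76)²) = √(60.202143 + 77.917412) = 11.7524 km
G: √((0.0855·111.32)² + (0.0157·102.76)²) = √(90.589659 + 2.602840) = 9.6536 km
H: √((-0.0567·111.32)² + (0.0683·102.76)²) = √(39.839375 + 49.259455) = 9.4392 km
I: √((0.0693·111.32)² + (0.0695·102.76)²) = √(59.513140 + 51.005593) = 10.5128 km
J: √((0.0381·111.32)² + (-0.0811·102.76)²) = √(17.988558 + 69.452822) = 9.3510 km
K: √((0.0504·111.32)² + (-0.0323·102.76)²) = √(31.478024 + 11.016743) = 6.5188 km
L: √((0.0228·111.32)² + (-0.0228·102.76)²) = √(6.441931 + 5.489312) = 3.4542 km
Sorted: L (3.4542 km) < B (6.2344 km) < K (6.5188 km) < E (7.1063 km) < …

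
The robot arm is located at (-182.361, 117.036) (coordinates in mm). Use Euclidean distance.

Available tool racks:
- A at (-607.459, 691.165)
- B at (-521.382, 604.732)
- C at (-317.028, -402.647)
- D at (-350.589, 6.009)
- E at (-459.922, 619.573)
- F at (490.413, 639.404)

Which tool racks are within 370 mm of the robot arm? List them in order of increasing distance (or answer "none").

Distances from (-182.361, 117.036):
A: 714.376 mm
B: 593.955 mm
C: 536.848 mm
D: 201.563 mm
E: 574.094 mm
F: 851.759 mm
Threshold 370 mm: D (201.563 mm) is within range.

D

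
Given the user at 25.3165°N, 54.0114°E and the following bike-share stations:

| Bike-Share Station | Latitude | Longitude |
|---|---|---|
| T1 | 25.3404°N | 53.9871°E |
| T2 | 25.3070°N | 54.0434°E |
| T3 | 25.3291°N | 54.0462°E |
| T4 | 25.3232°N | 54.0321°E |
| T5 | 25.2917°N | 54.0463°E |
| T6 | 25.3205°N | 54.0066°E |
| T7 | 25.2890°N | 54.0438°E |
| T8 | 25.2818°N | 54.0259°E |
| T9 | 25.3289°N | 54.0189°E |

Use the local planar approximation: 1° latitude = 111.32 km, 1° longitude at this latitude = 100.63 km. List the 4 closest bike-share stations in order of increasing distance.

Distances from 25.3165°N, 54.0114°E:
T1: √((0.0239·111.32)² + (-0.0243·100.63)²) = √(7.078516 + 5.979536) = 3.6136 km
T2: √((-0.0095·111.32)² + (0.0320·100.63)²) = √(1.118391 + 10.369430) = 3.3894 km
T3: √((0.0126·111.32)² + (0.0348·100.63)²) = √(1.967377 + 12.263472) = 3.7724 km
T4: √((0.0067·111.32)² + (0.0207·100.63)²) = √(0.556283 + 4.339060) = 2.2125 km
T5: √((-0.0248·111.32)² + (0.0349·100.63)²) = √(7.621663 + 12.334053) = 4.4672 km
T6: √((0.0040·111.32)² + (-0.0048·100.63)²) = √(0.198274 + 0.233312) = 0.6570 km
T7: √((-0.0275·111.32)² + (0.0324·100.63)²) = √(9.371558 + 10.630286) = 4.4723 km
T8: √((-0.0347·111.32)² + (0.0145·100.63)²) = √(14.921255 + 2.129075) = 4.1292 km
T9: √((0.0124·111.32)² + (0.0075·100.63)²) = √(1.905416 + 0.569610) = 1.5732 km
Sorted: T6 (0.6570 km) < T9 (1.5732 km) < T4 (2.2125 km) < T2 (3.3894 km) < T1 (3.6136 km) < T3 (3.7724 km) < …

T6, T9, T4, T2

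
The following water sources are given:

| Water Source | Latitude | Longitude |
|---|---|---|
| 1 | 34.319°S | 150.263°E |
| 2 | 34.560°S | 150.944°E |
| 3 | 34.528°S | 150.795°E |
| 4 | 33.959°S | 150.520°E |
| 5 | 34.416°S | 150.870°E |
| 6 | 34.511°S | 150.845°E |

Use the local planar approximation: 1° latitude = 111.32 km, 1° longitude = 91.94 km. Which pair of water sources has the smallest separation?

Pairwise distances:
1–2: 68.117 km
1–3: 54.164 km
1–4: 46.522 km
1–5: 56.843 km
1–6: 57.620 km
2–3: 14.155 km
2–4: 77.432 km
2–5: 17.414 km
2–6: 10.611 km
3–4: 68.201 km
3–5: 14.248 km
3–6: 4.971 km
4–5: 60.196 km
4–6: 68.328 km
5–6: 10.822 km
Closest pair: 3–6 at 4.971 km.

3 and 6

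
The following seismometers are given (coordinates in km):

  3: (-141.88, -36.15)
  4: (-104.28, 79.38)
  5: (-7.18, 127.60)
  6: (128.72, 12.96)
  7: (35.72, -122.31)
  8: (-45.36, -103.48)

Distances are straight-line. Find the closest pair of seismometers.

7 and 8

Pairwise distances:
7–8: √((-81.08)² + (18.83)²) = √(6573.9664 + 354.5689) = 83.24 km
4–5: √((97.10)² + (48.22)²) = √(9428.4100 + 2325.1684) = 108.41 km
3–8: √((96.52)² + (-67.33)²) = √(9316.1104 + 4533.3289) = 117.68 km
3–4: √((37.60)² + (115.53)²) = √(1413.7600 + 13347.1809) = 121.49 km
6–7: √((-93.00)² + (-135.27)²) = √(8649.0000 + 18297.9729) = 164.16 km
5–6: √((135.90)² + (-114.64)²) = √(18468.8100 + 13142.3296) = 177.80 km
4–8: √((58.92)² + (-182.86)²) = √(3471.5664 + 33437.7796) = 192.12 km
3–7: √((177.60)² + (-86.16)²) = √(31541.7600 + 7423.5456) = 197.40 km
6–8: √((-174.08)² + (-116.44)²) = √(30303.8464 + 13558.2736) = 209.43 km
3–5: √((134.70)² + (163.75)²) = √(18144.0900 + 26814.0625) = 212.03 km
5–8: √((-38.18)² + (-231.08)²) = √(1457.7124 + 53397.9664) = 234.21 km
4–6: √((233.00)² + (-66.42)²) = √(54289.0000 + 4411.6164) = 242.28 km
4–7: √((140.00)² + (-201.69)²) = √(19600.0000 + 40678.8561) = 245.52 km
5–7: √((42.90)² + (-249.91)²) = √(1840.4100 + 62455.0081) = 253.57 km
3–6: √((270.60)² + (49.11)²) = √(73224.3600 + 2411.7921) = 275.02 km
Closest pair: 7–8 at 83.24 km.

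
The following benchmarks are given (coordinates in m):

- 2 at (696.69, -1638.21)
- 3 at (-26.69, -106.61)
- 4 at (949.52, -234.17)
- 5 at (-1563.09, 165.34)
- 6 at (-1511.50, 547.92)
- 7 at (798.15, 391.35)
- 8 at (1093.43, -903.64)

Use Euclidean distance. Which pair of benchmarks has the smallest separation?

5 and 6

Pairwise distances:
2–3: √((-723.38)² + (1531.60)²) = √(523278.6244 + 2345798.5600) = 1693.84 m
2–4: √((252.83)² + (1404.04)²) = √(63923.0089 + 1971328.3216) = 1426.62 m
2–5: √((-2259.78)² + (1803.55)²) = √(5106605.6484 + 3252792.6025) = 2891.26 m
2–6: √((-2208.19)² + (2186.13)²) = √(4876103.0761 + 4779164.3769) = 3107.29 m
2–7: √((101.46)² + (2029.56)²) = √(10294.1316 + 4119113.7936) = 2032.09 m
2–8: √((396.74)² + (734.57)²) = √(157402.6276 + 539593.0849) = 834.86 m
3–4: √((976.21)² + (-127.56)²) = √(952985.9641 + 16271.5536) = 984.51 m
3–5: √((-1536.40)² + (271.95)²) = √(2360524.9600 + 73956.8025) = 1560.28 m
3–6: √((-1484.81)² + (654.53)²) = √(2204660.7361 + 428409.5209) = 1622.67 m
3–7: √((824.84)² + (497.96)²) = √(680361.0256 + 247964.1616) = 963.50 m
3–8: √((1120.12)² + (-797.03)²) = √(1254668.8144 + 635256.8209) = 1374.75 m
4–5: √((-2512.61)² + (399.51)²) = √(6313209.0121 + 159608.2401) = 2544.17 m
4–6: √((-2461.02)² + (782.09)²) = √(6056619.4404 + 611664.7681) = 2582.30 m
4–7: √((-151.37)² + (625.52)²) = √(22912.8769 + 391275.2704) = 643.57 m
4–8: √((143.91)² + (-669.47)²) = √(20710.0881 + 448190.0809) = 684.76 m
5–6: √((51.59)² + (382.58)²) = √(2661.5281 + 146367.4564) = 386.04 m
5–7: √((2361.24)² + (226.01)²) = √(5575454.3376 + 51080.5201) = 2372.03 m
5–8: √((2656.52)² + (-1068.98)²) = √(7057098.5104 + 1142718.2404) = 2863.53 m
6–7: √((2309.65)² + (-156.57)²) = √(5334483.1225 + 24514.1649) = 2314.95 m
6–8: √((2604.93)² + (-1451.56)²) = √(6785660.3049 + 2107026.4336) = 2982.06 m
7–8: √((295.28)² + (-1294.99)²) = √(87190.2784 + 1676999.1001) = 1328.23 m
Closest pair: 5–6 at 386.04 m.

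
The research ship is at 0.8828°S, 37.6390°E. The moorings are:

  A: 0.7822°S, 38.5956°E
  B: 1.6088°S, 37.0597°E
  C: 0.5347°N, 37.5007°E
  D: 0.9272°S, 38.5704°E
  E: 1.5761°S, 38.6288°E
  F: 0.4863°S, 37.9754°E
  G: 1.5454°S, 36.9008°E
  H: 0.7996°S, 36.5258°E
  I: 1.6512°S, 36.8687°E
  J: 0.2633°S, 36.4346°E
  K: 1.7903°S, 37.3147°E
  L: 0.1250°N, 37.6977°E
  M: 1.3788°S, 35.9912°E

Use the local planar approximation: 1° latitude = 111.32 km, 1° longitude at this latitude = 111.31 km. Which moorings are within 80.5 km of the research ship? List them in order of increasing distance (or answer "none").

Distances from 0.8828°S, 37.6390°E:
A: √((0.1006·111.32)² + (0.9566·111.31)²) = √(125.412942 + 11337.808533) = 107.0664 km
B: √((-0.7260·111.32)² + (-0.5793·111.31)²) = √(6531.600848 + 4157.913235) = 103.3901 km
C: √((1.4175·111.32)² + (-0.1383·111.31)²) = √(24899.609175 + 236.980562) = 158.5452 km
D: √((-0.0444·111.32)² + (0.9314·111.31)²) = √(24.429374 + 10748.326061) = 103.7919 km
E: √((-0.6933·111.32)² + (0.9898·111.31)²) = √(5956.467764 + 12138.450858) = 134.5174 km
F: √((0.3965·111.32)² + (0.3364·111.31)²) = √(1948.196589 + 1402.104360) = 57.8818 km
G: √((-0.6626·111.32)² + (-0.7382·111.31)²) = √(5440.630833 + 6751.751463) = 110.4191 km
H: √((0.0832·111.32)² + (-1.1132·111.31)²) = √(85.781384 + 15353.760464) = 124.2560 km
I: √((-0.7684·111.32)² + (-0.7703·111.31)²) = √(7316.798714 + 7351.706512) = 121.1136 km
J: √((0.6195·111.32)² + (-1.2044·111.31)²) = √(4755.859508 + 17972.556567) = 150.7595 km
K: √((-0.9075·111.32)² + (-0.3243·111.31)²) = √(10205.626324 + 1303.053547) = 107.2785 km
L: √((1.0078·111.32)² + (0.0587·111.31)²) = √(12586.213759 + 42.691810) = 112.3784 km
M: √((-0.4960·111.32)² + (-1.6478·111.31)²) = √(3048.665305 + 33641.655759) = 191.5472 km
Threshold 80.5 km: F (57.8818 km) is within range.

F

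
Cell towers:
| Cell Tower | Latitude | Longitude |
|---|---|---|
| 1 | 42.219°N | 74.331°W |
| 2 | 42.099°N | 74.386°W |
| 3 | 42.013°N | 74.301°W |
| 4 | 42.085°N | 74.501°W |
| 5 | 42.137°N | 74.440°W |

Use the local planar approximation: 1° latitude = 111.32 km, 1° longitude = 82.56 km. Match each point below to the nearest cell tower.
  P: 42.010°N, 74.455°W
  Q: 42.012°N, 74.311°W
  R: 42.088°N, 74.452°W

P at 42.010°N, 74.455°W:
  1: √((0.209·111.32)² + (0.124·82.56)²) = √(541.30117 + 104.80518) = 25.419 km
  2: √((0.089·111.32)² + (0.069·82.56)²) = √(98.15816 + 32.45171) = 11.428 km
  3: √((0.003·111.32)² + (0.154·82.56)²) = √(0.11153 + 161.65190) = 12.719 km
  4: √((0.075·111.32)² + (-0.046·82.56)²) = √(69.70580 + 14.42298) = 9.172 km
  5: √((0.127·111.32)² + (0.015·82.56)²) = √(199.87286 + 1.53363) = 14.192 km
  → nearest: 4 (9.172 km)
Q at 42.012°N, 74.311°W:
  1: √((0.207·111.32)² + (-0.020·82.56)²) = √(530.99091 + 2.72646) = 23.102 km
  2: √((0.087·111.32)² + (-0.075·82.56)²) = √(93.79613 + 38.34086) = 11.495 km
  3: √((0.001·111.32)² + (0.010·82.56)²) = √(0.01239 + 0.68162) = 0.833 km
  4: √((0.073·111.32)² + (-0.190·82.56)²) = √(66.03773 + 246.06314) = 17.666 km
  5: √((0.125·111.32)² + (-0.129·82.56)²) = √(193.62722 + 113.42761) = 17.523 km
  → nearest: 3 (0.833 km)
R at 42.088°N, 74.452°W:
  1: √((0.131·111.32)² + (0.121·82.56)²) = √(212.66156 + 99.79530) = 17.676 km
  2: √((0.011·111.32)² + (0.066·82.56)²) = √(1.49945 + 29.69117) = 5.585 km
  3: √((-0.075·111.32)² + (0.151·82.56)²) = √(69.70580 + 155.41512) = 15.004 km
  4: √((-0.003·111.32)² + (-0.049·82.56)²) = √(0.11153 + 16.36558) = 4.059 km
  5: √((0.049·111.32)² + (0.012·82.56)²) = √(29.75353 + 0.98153) = 5.544 km
  → nearest: 4 (4.059 km)

P→4; Q→3; R→4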